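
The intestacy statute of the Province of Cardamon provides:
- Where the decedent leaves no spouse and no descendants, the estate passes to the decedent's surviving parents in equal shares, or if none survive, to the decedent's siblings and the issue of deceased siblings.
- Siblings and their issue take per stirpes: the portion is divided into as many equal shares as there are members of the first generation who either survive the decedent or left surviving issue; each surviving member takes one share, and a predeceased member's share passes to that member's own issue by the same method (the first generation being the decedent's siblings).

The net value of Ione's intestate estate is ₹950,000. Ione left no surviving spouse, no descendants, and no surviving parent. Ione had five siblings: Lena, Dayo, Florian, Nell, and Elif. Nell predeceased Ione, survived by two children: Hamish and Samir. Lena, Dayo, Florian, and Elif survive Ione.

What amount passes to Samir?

The entire ₹950,000 passes to the siblings and their issue.
That amount (₹950,000) is divided into 5 shares of ₹190,000: Lena, Dayo, Florian, and Elif each take ₹190,000; Nell's ₹190,000 share passes to Nell's issue.
Nell's share (₹190,000) is divided into 2 shares of ₹95,000: Hamish and Samir each take ₹95,000.

Samir receives ₹95,000.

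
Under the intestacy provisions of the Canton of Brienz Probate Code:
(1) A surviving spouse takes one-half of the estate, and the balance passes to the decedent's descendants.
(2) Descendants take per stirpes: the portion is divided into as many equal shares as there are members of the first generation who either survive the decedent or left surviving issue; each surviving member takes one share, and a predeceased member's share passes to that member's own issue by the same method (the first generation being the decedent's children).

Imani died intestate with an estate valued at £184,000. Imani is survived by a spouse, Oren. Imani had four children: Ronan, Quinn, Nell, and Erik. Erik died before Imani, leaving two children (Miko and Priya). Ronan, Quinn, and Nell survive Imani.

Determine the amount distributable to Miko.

Miko receives £11,500.

Oren takes one-half of £184,000 = £92,000. The remaining £92,000 passes to the descendants.
The descendants' portion (£92,000) is divided into 4 shares of £23,000: Ronan, Quinn, and Nell each take £23,000; Erik's £23,000 share passes to Erik's issue.
Erik's share (£23,000) is divided into 2 shares of £11,500: Miko and Priya each take £11,500.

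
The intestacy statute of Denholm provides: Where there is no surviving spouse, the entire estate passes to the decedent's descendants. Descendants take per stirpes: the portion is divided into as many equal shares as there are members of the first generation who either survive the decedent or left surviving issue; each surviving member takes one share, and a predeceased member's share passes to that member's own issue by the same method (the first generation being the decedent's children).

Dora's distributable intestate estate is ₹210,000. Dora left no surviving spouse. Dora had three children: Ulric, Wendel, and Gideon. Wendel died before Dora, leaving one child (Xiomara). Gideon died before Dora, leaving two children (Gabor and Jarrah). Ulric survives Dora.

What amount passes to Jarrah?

The entire ₹210,000 passes to the descendants.
That amount (₹210,000) is divided into 3 shares of ₹70,000: Ulric takes ₹70,000; Wendel's ₹70,000 share passes to Wendel's issue; Gideon's ₹70,000 share passes to Gideon's issue.
Wendel's share (₹70,000) passes entirely to Xiomara.
Gideon's share (₹70,000) is divided into 2 shares of ₹35,000: Gabor and Jarrah each take ₹35,000.

Jarrah receives ₹35,000.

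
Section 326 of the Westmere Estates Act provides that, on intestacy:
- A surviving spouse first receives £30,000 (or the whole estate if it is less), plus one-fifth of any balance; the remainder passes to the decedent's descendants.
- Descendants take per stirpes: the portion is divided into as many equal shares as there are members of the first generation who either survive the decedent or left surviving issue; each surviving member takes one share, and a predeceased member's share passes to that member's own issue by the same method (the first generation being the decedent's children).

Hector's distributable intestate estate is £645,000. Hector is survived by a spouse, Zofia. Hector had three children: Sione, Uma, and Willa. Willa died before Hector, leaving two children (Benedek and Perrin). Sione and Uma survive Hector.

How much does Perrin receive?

Perrin receives £82,000.

Zofia first takes £30,000, leaving a balance of £615,000. Zofia then takes one-fifth of the balance (£123,000), for a total of £153,000. The remaining £492,000 passes to the descendants.
The descendants' portion (£492,000) is divided into 3 shares of £164,000: Sione and Uma each take £164,000; Willa's £164,000 share passes to Willa's issue.
Willa's share (£164,000) is divided into 2 shares of £82,000: Benedek and Perrin each take £82,000.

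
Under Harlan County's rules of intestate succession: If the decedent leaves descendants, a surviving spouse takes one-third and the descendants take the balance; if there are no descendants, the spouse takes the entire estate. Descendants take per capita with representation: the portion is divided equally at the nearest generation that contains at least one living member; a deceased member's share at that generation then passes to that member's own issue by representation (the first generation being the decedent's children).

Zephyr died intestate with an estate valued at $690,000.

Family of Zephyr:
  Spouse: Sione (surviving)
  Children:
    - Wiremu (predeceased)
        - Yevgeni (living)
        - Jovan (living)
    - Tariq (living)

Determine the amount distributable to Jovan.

Sione takes one-third of $690,000 = $230,000. The remaining $460,000 passes to the descendants.
The descendants' portion ($460,000) is divided into 2 shares of $230,000: Tariq takes $230,000; Wiremu's $230,000 share passes to Wiremu's issue.
Wiremu's share ($230,000) is divided into 2 shares of $115,000: Yevgeni and Jovan each take $115,000.

Jovan receives $115,000.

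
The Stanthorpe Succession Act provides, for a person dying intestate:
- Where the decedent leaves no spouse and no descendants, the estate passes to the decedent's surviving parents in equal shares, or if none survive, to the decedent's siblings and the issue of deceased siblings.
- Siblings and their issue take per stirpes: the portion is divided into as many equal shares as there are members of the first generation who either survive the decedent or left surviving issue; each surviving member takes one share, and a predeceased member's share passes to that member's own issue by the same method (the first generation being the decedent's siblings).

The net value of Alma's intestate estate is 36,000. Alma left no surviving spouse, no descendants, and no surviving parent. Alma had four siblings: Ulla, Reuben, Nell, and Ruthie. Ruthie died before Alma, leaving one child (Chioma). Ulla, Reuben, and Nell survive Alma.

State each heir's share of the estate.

The entire 36,000 passes to the siblings and their issue.
That amount (36,000) is divided into 4 shares of 9,000: Ulla, Reuben, and Nell each take 9,000; Ruthie's 9,000 share passes to Ruthie's issue.
Ruthie's share (9,000) passes entirely to Chioma.

Ulla: 9,000; Reuben: 9,000; Nell: 9,000; Chioma: 9,000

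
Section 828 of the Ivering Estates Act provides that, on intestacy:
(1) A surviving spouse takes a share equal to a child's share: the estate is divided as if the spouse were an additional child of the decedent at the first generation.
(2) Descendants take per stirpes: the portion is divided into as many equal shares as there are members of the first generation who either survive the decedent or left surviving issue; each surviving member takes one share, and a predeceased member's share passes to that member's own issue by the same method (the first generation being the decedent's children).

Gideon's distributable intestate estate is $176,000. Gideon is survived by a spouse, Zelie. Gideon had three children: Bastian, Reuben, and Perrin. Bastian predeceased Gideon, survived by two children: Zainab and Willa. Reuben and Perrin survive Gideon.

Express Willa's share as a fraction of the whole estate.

The spouse counts as an additional share at the children's level, so there are 4 primary shares of $44,000. Zelie takes one such share ($44,000).
The children's combined portion ($132,000) is divided into 3 shares of $44,000: Reuben and Perrin each take $44,000; Bastian's $44,000 share passes to Bastian's issue.
Bastian's share ($44,000) is divided into 2 shares of $22,000: Zainab and Willa each take $22,000.

Willa receives 1/8 of the estate.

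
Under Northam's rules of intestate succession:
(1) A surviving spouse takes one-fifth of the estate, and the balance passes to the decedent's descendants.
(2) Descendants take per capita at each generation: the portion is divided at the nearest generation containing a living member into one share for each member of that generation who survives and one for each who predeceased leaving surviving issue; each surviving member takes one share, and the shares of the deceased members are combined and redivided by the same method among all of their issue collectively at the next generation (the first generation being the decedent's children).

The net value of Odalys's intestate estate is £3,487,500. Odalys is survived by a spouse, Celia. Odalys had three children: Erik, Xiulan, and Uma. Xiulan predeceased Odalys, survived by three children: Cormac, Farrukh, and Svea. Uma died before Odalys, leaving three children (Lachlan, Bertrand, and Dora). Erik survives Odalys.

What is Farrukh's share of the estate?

Celia takes one-fifth of £3,487,500 = £697,500. The remaining £2,790,000 passes to the descendants.
The descendants' portion (£2,790,000) is divided at the children's generation into 3 shares of £930,000. Erik takes £930,000. The 2 shares of the deceased (Xiulan and Uma) are combined into a pool of £1,860,000.
That pool (£1,860,000) is divided at the grandchildren's generation equally among Cormac, Farrukh, Svea, Lachlan, Bertrand, and Dora: £310,000 each.

Farrukh receives £310,000.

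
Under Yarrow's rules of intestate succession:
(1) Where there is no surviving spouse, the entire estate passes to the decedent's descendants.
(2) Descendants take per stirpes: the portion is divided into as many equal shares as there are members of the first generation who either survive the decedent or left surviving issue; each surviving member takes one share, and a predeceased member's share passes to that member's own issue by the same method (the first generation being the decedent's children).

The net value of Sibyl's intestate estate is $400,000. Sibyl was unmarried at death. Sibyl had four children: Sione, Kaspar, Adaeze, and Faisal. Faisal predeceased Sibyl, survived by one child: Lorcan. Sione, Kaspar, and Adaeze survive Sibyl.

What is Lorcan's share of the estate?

Lorcan receives $100,000.

The entire $400,000 passes to the descendants.
That amount ($400,000) is divided into 4 shares of $100,000: Sione, Kaspar, and Adaeze each take $100,000; Faisal's $100,000 share passes to Faisal's issue.
Faisal's share ($100,000) passes entirely to Lorcan.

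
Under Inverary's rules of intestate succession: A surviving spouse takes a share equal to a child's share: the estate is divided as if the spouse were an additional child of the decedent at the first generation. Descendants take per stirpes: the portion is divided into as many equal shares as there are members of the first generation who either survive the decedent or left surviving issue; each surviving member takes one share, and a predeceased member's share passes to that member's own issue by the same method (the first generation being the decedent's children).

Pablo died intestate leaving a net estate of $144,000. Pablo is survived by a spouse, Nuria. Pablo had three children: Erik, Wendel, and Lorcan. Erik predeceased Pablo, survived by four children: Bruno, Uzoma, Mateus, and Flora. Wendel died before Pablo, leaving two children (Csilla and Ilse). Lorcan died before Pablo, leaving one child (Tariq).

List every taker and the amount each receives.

The spouse counts as an additional share at the children's level, so there are 4 primary shares of $36,000. Nuria takes one such share ($36,000).
The children's combined portion ($108,000) is divided into 3 shares of $36,000: Erik's $36,000 share passes to Erik's issue; Wendel's $36,000 share passes to Wendel's issue; Lorcan's $36,000 share passes to Lorcan's issue.
Erik's share ($36,000) is divided into 4 shares of $9,000: Bruno, Uzoma, Mateus, and Flora each take $9,000.
Wendel's share ($36,000) is divided into 2 shares of $18,000: Csilla and Ilse each take $18,000.
Lorcan's share ($36,000) passes entirely to Tariq.

Nuria: $36,000; Bruno: $9,000; Uzoma: $9,000; Mateus: $9,000; Flora: $9,000; Csilla: $18,000; Ilse: $18,000; Tariq: $36,000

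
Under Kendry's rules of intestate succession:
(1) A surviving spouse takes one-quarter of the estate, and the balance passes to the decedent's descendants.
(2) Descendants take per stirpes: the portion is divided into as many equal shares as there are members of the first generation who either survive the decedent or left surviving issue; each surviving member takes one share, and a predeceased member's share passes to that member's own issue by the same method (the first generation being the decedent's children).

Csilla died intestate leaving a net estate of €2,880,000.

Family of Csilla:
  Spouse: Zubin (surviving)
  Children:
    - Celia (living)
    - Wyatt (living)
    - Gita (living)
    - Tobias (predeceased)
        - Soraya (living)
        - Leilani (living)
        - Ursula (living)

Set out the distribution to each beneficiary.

Zubin: €720,000; Celia: €540,000; Wyatt: €540,000; Gita: €540,000; Soraya: €180,000; Leilani: €180,000; Ursula: €180,000

Zubin takes one-quarter of €2,880,000 = €720,000. The remaining €2,160,000 passes to the descendants.
The descendants' portion (€2,160,000) is divided into 4 shares of €540,000: Celia, Wyatt, and Gita each take €540,000; Tobias's €540,000 share passes to Tobias's issue.
Tobias's share (€540,000) is divided into 3 shares of €180,000: Soraya, Leilani, and Ursula each take €180,000.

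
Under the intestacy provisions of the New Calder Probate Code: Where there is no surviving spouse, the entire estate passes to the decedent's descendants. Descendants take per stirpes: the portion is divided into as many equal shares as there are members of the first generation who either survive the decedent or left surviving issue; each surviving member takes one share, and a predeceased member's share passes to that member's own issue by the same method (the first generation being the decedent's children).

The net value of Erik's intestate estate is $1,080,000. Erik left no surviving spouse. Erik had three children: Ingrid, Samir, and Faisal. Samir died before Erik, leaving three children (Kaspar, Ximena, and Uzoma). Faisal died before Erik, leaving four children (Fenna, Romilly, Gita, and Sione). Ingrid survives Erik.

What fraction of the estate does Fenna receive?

Fenna receives 1/12 of the estate.

The entire $1,080,000 passes to the descendants.
That amount ($1,080,000) is divided into 3 shares of $360,000: Ingrid takes $360,000; Samir's $360,000 share passes to Samir's issue; Faisal's $360,000 share passes to Faisal's issue.
Samir's share ($360,000) is divided into 3 shares of $120,000: Kaspar, Ximena, and Uzoma each take $120,000.
Faisal's share ($360,000) is divided into 4 shares of $90,000: Fenna, Romilly, Gita, and Sione each take $90,000.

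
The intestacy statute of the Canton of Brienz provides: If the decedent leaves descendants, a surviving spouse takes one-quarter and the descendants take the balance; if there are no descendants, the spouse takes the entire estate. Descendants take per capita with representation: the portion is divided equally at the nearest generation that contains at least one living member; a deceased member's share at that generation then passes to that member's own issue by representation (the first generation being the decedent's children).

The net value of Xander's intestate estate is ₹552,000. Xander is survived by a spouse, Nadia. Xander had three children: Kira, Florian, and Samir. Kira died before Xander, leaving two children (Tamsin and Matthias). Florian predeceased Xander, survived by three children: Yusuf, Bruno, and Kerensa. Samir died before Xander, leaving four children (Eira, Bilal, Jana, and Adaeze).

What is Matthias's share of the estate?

Nadia takes one-quarter of ₹552,000 = ₹138,000. The remaining ₹414,000 passes to the descendants.
No child survives, so the initial division is made at the grandchildren's generation.
The descendants' portion (₹414,000) is divided into 9 shares of ₹46,000: Tamsin, Matthias, Yusuf, Bruno, Kerensa, Eira, Bilal, Jana, and Adaeze each take ₹46,000.

Matthias receives ₹46,000.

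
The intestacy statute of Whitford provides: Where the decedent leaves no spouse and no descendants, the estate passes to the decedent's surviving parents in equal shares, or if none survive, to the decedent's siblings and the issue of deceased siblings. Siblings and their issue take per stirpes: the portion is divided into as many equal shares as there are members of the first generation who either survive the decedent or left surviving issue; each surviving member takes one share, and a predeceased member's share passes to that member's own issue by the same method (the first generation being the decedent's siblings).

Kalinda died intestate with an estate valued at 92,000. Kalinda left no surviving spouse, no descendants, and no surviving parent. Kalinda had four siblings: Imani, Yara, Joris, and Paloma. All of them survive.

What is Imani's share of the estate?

The entire 92,000 passes to the siblings and their issue.
That amount (92,000) is divided into 4 shares of 23,000: Imani, Yara, Joris, and Paloma each take 23,000.

Imani receives 23,000.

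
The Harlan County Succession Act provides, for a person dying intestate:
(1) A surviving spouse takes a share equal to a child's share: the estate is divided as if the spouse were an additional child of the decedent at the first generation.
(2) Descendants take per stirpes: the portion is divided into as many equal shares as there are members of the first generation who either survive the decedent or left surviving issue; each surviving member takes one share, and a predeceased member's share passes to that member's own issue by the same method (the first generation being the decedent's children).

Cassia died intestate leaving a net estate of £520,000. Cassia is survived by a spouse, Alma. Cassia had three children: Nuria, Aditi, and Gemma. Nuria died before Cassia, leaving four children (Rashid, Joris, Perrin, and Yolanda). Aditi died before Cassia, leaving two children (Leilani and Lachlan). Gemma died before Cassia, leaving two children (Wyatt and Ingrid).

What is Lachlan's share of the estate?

Lachlan receives £65,000.

The spouse counts as an additional share at the children's level, so there are 4 primary shares of £130,000. Alma takes one such share (£130,000).
The children's combined portion (£390,000) is divided into 3 shares of £130,000: Nuria's £130,000 share passes to Nuria's issue; Aditi's £130,000 share passes to Aditi's issue; Gemma's £130,000 share passes to Gemma's issue.
Nuria's share (£130,000) is divided into 4 shares of £32,500: Rashid, Joris, Perrin, and Yolanda each take £32,500.
Aditi's share (£130,000) is divided into 2 shares of £65,000: Leilani and Lachlan each take £65,000.
Gemma's share (£130,000) is divided into 2 shares of £65,000: Wyatt and Ingrid each take £65,000.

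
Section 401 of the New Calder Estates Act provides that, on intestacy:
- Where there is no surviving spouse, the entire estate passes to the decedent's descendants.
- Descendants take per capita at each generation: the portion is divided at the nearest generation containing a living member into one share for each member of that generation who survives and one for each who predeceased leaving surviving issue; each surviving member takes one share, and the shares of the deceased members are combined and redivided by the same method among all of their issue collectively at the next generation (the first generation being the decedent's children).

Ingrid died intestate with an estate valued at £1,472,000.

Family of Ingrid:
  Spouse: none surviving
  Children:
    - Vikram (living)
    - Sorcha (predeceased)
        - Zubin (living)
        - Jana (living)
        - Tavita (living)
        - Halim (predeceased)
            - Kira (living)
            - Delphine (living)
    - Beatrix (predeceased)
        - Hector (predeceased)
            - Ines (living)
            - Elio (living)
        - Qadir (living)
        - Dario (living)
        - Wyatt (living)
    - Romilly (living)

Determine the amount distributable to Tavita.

The entire £1,472,000 passes to the descendants.
That amount (£1,472,000) is divided at the children's generation into 4 shares of £368,000. Vikram and Romilly each take £368,000. The 2 shares of the deceased (Sorcha and Beatrix) are combined into a pool of £736,000.
That pool (£736,000) is divided at the grandchildren's generation into 8 shares of £92,000. Zubin, Jana, Tavita, Qadir, Dario, and Wyatt each take £92,000. The 2 shares of the deceased (Halim and Hector) are combined into a pool of £184,000.
That pool (£184,000) is divided at the great-grandchildren's generation equally among Kira, Delphine, Ines, and Elio: £46,000 each.

Tavita receives £92,000.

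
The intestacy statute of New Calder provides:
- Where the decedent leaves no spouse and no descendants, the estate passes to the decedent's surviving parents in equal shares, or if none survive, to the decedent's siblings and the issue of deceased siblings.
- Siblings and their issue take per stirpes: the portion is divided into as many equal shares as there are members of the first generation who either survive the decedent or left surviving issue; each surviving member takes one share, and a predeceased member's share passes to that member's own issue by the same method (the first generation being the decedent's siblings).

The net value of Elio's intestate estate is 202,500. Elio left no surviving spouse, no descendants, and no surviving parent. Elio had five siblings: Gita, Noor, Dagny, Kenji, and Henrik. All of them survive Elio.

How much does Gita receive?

Gita receives 40,500.

The entire 202,500 passes to the siblings and their issue.
That amount (202,500) is divided into 5 shares of 40,500: Gita, Noor, Dagny, Kenji, and Henrik each take 40,500.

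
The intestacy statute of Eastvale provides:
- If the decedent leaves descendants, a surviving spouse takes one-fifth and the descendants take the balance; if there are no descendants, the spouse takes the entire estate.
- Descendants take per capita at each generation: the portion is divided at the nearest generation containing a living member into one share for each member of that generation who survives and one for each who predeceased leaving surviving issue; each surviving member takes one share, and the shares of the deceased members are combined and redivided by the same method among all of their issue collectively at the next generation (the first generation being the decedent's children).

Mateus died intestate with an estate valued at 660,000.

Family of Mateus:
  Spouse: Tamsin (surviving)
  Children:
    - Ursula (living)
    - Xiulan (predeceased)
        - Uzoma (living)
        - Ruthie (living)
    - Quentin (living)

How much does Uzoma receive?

Uzoma receives 88,000.

Tamsin takes one-fifth of 660,000 = 132,000. The remaining 528,000 passes to the descendants.
The descendants' portion (528,000) is divided at the children's generation into 3 shares of 176,000. Ursula and Quentin each take 176,000. The remaining share for the deceased Xiulan (176,000) is carried to the next generation.
That pool (176,000) is divided at the grandchildren's generation equally among Uzoma and Ruthie: 88,000 each.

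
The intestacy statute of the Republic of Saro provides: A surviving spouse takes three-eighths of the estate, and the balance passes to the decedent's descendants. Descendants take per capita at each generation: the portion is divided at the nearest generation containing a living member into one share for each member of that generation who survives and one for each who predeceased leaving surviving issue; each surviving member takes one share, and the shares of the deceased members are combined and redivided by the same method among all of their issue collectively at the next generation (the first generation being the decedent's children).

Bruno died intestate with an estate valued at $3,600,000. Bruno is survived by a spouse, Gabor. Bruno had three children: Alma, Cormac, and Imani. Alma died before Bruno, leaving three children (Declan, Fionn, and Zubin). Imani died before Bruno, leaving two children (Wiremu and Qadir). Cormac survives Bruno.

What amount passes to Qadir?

Qadir receives $300,000.

Gabor takes three-eighths of $3,600,000 = $1,350,000. The remaining $2,250,000 passes to the descendants.
The descendants' portion ($2,250,000) is divided at the children's generation into 3 shares of $750,000. Cormac takes $750,000. The 2 shares of the deceased (Alma and Imani) are combined into a pool of $1,500,000.
That pool ($1,500,000) is divided at the grandchildren's generation equally among Declan, Fionn, Zubin, Wiremu, and Qadir: $300,000 each.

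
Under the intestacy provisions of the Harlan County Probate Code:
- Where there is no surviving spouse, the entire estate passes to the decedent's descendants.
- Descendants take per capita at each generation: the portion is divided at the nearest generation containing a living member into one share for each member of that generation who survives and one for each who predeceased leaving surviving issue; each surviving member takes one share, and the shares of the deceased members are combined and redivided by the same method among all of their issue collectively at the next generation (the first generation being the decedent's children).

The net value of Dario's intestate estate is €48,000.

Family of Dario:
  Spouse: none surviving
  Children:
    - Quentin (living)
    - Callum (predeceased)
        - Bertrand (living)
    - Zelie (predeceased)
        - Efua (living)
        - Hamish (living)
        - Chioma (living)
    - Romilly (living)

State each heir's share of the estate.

Quentin: €12,000; Bertrand: €6,000; Efua: €6,000; Hamish: €6,000; Chioma: €6,000; Romilly: €12,000

The entire €48,000 passes to the descendants.
That amount (€48,000) is divided at the children's generation into 4 shares of €12,000. Quentin and Romilly each take €12,000. The 2 shares of the deceased (Callum and Zelie) are combined into a pool of €24,000.
That pool (€24,000) is divided at the grandchildren's generation equally among Bertrand, Efua, Hamish, and Chioma: €6,000 each.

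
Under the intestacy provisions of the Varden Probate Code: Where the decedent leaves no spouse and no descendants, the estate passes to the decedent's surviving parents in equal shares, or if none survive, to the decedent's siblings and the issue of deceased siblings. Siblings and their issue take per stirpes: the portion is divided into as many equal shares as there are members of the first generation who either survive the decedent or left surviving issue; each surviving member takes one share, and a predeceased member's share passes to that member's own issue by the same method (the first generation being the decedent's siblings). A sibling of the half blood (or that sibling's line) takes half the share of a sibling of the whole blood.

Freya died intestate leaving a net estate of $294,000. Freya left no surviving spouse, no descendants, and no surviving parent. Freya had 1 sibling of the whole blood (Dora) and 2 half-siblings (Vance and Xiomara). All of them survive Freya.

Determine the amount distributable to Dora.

Dora receives $147,000.

The entire $294,000 passes to the siblings and their issue.
Counting each half-blood sibling's line as half a unit, there are 2 units in $294,000, so one unit is $147,000. Whole-blood lines (Dora) take $147,000 each; half-blood lines (Vance and Xiomara) take $73,500 each.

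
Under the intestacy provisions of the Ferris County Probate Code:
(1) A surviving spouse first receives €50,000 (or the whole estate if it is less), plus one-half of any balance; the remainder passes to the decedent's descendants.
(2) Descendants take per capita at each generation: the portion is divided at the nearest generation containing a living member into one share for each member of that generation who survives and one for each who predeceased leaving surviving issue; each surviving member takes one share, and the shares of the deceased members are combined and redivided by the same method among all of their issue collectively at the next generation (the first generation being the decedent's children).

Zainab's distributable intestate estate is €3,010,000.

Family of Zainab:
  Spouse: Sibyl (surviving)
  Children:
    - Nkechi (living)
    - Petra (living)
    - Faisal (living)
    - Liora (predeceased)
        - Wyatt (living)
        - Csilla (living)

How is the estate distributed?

Sibyl: €1,530,000; Nkechi: €370,000; Petra: €370,000; Faisal: €370,000; Wyatt: €185,000; Csilla: €185,000

Sibyl first takes €50,000, leaving a balance of €2,960,000. Sibyl then takes one-half of the balance (€1,480,000), for a total of €1,530,000. The remaining €1,480,000 passes to the descendants.
The descendants' portion (€1,480,000) is divided at the children's generation into 4 shares of €370,000. Nkechi, Petra, and Faisal each take €370,000. The remaining share for the deceased Liora (€370,000) is carried to the next generation.
That pool (€370,000) is divided at the grandchildren's generation equally among Wyatt and Csilla: €185,000 each.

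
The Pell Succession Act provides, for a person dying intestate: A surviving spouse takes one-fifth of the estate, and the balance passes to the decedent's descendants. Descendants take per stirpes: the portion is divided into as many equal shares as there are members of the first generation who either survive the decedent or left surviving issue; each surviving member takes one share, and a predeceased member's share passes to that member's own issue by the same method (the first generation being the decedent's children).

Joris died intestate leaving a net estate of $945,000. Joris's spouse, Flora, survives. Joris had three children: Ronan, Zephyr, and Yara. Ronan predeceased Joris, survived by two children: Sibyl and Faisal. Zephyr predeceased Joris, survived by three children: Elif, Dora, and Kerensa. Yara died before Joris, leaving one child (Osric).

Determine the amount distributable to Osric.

Osric receives $252,000.

Flora takes one-fifth of $945,000 = $189,000. The remaining $756,000 passes to the descendants.
The descendants' portion ($756,000) is divided into 3 shares of $252,000: Ronan's $252,000 share passes to Ronan's issue; Zephyr's $252,000 share passes to Zephyr's issue; Yara's $252,000 share passes to Yara's issue.
Ronan's share ($252,000) is divided into 2 shares of $126,000: Sibyl and Faisal each take $126,000.
Zephyr's share ($252,000) is divided into 3 shares of $84,000: Elif, Dora, and Kerensa each take $84,000.
Yara's share ($252,000) passes entirely to Osric.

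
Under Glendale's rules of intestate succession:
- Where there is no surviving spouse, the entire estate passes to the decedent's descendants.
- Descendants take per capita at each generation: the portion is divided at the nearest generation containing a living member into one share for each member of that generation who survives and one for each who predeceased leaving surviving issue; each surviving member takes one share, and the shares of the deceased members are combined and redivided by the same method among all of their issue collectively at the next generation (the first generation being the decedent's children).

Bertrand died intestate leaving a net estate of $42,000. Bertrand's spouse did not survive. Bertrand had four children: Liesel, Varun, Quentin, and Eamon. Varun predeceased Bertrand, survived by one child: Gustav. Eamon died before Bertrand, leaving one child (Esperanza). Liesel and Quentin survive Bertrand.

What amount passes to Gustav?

The entire $42,000 passes to the descendants.
That amount ($42,000) is divided at the children's generation into 4 shares of $10,500. Liesel and Quentin each take $10,500. The 2 shares of the deceased (Varun and Eamon) are combined into a pool of $21,000.
That pool ($21,000) is divided at the grandchildren's generation equally among Gustav and Esperanza: $10,500 each.

Gustav receives $10,500.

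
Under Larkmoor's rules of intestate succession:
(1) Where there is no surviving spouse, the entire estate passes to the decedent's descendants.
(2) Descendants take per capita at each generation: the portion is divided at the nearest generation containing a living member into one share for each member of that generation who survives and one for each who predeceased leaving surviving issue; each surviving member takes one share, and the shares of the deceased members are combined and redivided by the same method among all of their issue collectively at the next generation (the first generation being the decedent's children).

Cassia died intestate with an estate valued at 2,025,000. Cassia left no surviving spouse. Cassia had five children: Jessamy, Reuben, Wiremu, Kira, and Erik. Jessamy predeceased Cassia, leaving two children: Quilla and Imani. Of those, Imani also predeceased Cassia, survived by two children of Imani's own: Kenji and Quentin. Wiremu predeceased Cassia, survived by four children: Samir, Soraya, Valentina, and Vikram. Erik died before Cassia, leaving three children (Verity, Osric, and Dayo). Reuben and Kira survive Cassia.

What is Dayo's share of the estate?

The entire 2,025,000 passes to the descendants.
That amount (2,025,000) is divided at the children's generation into 5 shares of 405,000. Reuben and Kira each take 405,000. The 3 shares of the deceased (Jessamy, Wiremu, and Erik) are combined into a pool of 1,215,000.
That pool (1,215,000) is divided at the grandchildren's generation into 9 shares of 135,000. Quilla, Samir, Soraya, Valentina, Vikram, Verity, Osric, and Dayo each take 135,000. The remaining share for the deceased Imani (135,000) is carried to the next generation.
That pool (135,000) is divided at the great-grandchildren's generation equally among Kenji and Quentin: 67,500 each.

Dayo receives 135,000.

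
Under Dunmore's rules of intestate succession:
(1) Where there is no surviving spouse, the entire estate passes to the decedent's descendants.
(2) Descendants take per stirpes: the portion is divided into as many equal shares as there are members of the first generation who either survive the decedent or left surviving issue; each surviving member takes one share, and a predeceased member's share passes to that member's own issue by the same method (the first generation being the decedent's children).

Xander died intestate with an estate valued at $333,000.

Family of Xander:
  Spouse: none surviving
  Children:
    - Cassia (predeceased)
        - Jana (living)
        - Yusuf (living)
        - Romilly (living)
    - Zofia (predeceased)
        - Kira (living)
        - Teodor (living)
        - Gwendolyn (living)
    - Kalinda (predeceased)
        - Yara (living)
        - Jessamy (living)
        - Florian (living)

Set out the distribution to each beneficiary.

The entire $333,000 passes to the descendants.
That amount ($333,000) is divided into 3 shares of $111,000: Cassia's $111,000 share passes to Cassia's issue; Zofia's $111,000 share passes to Zofia's issue; Kalinda's $111,000 share passes to Kalinda's issue.
Cassia's share ($111,000) is divided into 3 shares of $37,000: Jana, Yusuf, and Romilly each take $37,000.
Zofia's share ($111,000) is divided into 3 shares of $37,000: Kira, Teodor, and Gwendolyn each take $37,000.
Kalinda's share ($111,000) is divided into 3 shares of $37,000: Yara, Jessamy, and Florian each take $37,000.

Jana: $37,000; Yusuf: $37,000; Romilly: $37,000; Kira: $37,000; Teodor: $37,000; Gwendolyn: $37,000; Yara: $37,000; Jessamy: $37,000; Florian: $37,000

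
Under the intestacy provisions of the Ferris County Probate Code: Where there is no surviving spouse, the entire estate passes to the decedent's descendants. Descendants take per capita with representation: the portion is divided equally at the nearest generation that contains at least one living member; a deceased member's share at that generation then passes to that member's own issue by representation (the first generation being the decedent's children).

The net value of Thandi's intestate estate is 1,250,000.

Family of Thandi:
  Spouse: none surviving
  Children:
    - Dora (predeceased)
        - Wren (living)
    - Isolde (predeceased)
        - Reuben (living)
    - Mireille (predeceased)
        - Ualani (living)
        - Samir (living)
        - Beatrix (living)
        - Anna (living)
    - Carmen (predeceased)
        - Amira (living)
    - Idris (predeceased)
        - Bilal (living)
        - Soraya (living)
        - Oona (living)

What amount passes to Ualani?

Ualani receives 125,000.

The entire 1,250,000 passes to the descendants.
No child survives, so the initial division is made at the grandchildren's generation.
That amount (1,250,000) is divided into 10 shares of 125,000: Wren, Reuben, Ualani, Samir, Beatrix, Anna, Amira, Bilal, Soraya, and Oona each take 125,000.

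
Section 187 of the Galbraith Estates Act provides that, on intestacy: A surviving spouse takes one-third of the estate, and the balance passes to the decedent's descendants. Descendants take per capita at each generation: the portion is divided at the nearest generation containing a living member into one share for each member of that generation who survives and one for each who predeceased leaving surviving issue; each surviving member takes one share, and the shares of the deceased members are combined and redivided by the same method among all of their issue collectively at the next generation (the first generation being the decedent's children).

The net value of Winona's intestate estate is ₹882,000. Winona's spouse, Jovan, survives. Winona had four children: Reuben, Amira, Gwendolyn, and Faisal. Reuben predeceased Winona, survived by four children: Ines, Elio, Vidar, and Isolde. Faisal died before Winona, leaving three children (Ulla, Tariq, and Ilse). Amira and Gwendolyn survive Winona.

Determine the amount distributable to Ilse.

Ilse receives ₹42,000.

Jovan takes one-third of ₹882,000 = ₹294,000. The remaining ₹588,000 passes to the descendants.
The descendants' portion (₹588,000) is divided at the children's generation into 4 shares of ₹147,000. Amira and Gwendolyn each take ₹147,000. The 2 shares of the deceased (Reuben and Faisal) are combined into a pool of ₹294,000.
That pool (₹294,000) is divided at the grandchildren's generation equally among Ines, Elio, Vidar, Isolde, Ulla, Tariq, and Ilse: ₹42,000 each.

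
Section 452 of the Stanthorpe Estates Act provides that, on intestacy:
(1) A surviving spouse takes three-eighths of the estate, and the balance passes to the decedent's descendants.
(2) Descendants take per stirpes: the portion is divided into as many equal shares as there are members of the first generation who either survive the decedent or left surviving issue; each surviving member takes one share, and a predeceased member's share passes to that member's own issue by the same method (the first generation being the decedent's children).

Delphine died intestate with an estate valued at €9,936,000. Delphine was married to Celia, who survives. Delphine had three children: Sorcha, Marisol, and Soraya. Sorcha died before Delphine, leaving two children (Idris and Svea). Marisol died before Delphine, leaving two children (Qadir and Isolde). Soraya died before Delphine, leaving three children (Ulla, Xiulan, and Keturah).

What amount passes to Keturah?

Celia takes three-eighths of €9,936,000 = €3,726,000. The remaining €6,210,000 passes to the descendants.
The descendants' portion (€6,210,000) is divided into 3 shares of €2,070,000: Sorcha's €2,070,000 share passes to Sorcha's issue; Marisol's €2,070,000 share passes to Marisol's issue; Soraya's €2,070,000 share passes to Soraya's issue.
Sorcha's share (€2,070,000) is divided into 2 shares of €1,035,000: Idris and Svea each take €1,035,000.
Marisol's share (€2,070,000) is divided into 2 shares of €1,035,000: Qadir and Isolde each take €1,035,000.
Soraya's share (€2,070,000) is divided into 3 shares of €690,000: Ulla, Xiulan, and Keturah each take €690,000.

Keturah receives €690,000.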